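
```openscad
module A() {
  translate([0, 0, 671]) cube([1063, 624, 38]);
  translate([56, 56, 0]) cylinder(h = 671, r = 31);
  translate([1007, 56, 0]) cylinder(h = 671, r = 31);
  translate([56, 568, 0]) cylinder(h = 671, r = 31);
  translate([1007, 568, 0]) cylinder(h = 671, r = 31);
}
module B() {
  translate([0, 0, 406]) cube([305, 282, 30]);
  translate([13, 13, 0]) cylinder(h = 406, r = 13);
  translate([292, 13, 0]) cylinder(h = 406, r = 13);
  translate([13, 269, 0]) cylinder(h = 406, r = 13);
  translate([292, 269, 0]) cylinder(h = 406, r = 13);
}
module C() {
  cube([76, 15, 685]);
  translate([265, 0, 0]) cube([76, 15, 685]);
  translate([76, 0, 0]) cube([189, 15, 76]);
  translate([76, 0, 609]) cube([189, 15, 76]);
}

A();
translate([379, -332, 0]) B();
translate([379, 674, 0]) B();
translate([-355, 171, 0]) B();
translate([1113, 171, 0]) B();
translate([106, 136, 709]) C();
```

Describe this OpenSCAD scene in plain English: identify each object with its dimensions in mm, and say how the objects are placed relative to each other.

A is a table: top 1063 mm (x) × 624 mm (y), 38 mm thick, upper face at z = 709 mm, on four round legs of 62 mm diameter, each leg's bounding box inset 25 mm from the nearest pair of top edges, running from z = 0 to the bottom of the top.

B is a four-legged stool. The seat is 305×282 mm, 30 mm thick, top at z = 436 mm. It stands on four round legs, each 26 mm in diameter, from z = 0 to the seat underside, each leg's axis is inset half a diameter from the nearest pair of seat edges (so the leg's bounding box is flush with the corner).

C is a picture frame with a 189×533 mm rectangular opening (x by z) and a uniform 76 mm border on every side. Frame depth is 15 mm along y. It is built from two vertical stiles running the full outside height and two horizontal rails spanning the gap between the stiles.

Four stools sit around the table at the −y, +y, −x, +x sides. The picture frame is on top of the table.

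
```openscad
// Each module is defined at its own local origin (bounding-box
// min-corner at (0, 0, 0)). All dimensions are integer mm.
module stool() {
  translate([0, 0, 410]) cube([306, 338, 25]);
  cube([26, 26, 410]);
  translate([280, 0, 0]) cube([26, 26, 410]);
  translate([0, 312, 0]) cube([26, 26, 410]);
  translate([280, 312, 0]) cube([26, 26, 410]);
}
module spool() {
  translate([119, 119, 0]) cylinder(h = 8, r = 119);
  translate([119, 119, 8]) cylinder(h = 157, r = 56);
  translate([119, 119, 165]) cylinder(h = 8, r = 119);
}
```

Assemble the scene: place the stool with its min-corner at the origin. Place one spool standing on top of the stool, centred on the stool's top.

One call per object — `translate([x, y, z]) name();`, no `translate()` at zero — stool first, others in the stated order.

stool();
translate([34, 50, 435]) spool();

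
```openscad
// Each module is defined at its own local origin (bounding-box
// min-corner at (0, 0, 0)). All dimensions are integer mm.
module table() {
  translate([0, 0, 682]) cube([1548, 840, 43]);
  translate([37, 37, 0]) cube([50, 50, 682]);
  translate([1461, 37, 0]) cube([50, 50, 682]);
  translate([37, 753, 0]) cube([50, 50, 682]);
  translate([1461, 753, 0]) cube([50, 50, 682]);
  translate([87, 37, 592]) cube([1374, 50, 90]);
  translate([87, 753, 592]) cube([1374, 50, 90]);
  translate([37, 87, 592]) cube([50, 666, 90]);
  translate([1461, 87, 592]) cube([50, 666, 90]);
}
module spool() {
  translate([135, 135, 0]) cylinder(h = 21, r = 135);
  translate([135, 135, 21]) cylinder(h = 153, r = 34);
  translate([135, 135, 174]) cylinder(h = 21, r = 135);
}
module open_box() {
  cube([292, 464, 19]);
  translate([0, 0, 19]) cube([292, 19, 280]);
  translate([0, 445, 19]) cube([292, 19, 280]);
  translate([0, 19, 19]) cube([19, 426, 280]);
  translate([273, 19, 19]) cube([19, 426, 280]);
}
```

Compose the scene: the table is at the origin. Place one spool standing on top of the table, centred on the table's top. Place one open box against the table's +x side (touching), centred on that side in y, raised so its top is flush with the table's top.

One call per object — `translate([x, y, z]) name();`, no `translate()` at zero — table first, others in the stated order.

table();
translate([639, 285, 725]) spool();
translate([1548, 188, 426]) open_box();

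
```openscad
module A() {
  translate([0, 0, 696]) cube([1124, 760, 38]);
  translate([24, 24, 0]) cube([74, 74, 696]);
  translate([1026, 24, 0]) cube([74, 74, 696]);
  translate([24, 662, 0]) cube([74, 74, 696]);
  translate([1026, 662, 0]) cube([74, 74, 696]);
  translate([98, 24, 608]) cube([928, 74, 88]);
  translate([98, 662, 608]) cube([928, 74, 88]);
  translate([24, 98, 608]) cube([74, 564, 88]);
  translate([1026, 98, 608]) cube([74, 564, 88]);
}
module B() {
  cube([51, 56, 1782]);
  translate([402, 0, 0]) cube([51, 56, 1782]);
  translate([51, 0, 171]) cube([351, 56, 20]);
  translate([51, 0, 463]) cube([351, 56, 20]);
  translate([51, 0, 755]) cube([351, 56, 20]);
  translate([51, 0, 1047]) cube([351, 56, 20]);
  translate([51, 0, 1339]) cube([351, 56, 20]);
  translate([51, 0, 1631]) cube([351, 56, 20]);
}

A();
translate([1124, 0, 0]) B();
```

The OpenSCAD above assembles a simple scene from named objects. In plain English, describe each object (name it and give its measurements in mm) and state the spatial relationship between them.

A is a rectangular dining table. The top is 1124×760×38 mm with its upper surface at z = 734 mm. It stands on four 74×74 mm square legs, each inset 24 mm from the nearest pair of top edges, running from the floor to the underside of the top. Four apron rails, 74 mm thick and 88 mm tall, run between adjacent legs with their top edges flush with the underside of the top and their outer faces flush with the legs' outer faces.

B is a straight ladder. Two 51×56 mm vertical rails, 1782 mm tall, stand 453 mm apart (outside-to-outside) with their front faces coplanar on the −y side. 6 rungs, each 56 mm deep and 20 mm tall, span between the inner faces of the rails, front faces flush with the rails. The lowest rung's underside is at z = 171 mm and rungs are spaced 292 mm apart (underside to underside).

The ladder is against the table's +x side, with their −y faces flush.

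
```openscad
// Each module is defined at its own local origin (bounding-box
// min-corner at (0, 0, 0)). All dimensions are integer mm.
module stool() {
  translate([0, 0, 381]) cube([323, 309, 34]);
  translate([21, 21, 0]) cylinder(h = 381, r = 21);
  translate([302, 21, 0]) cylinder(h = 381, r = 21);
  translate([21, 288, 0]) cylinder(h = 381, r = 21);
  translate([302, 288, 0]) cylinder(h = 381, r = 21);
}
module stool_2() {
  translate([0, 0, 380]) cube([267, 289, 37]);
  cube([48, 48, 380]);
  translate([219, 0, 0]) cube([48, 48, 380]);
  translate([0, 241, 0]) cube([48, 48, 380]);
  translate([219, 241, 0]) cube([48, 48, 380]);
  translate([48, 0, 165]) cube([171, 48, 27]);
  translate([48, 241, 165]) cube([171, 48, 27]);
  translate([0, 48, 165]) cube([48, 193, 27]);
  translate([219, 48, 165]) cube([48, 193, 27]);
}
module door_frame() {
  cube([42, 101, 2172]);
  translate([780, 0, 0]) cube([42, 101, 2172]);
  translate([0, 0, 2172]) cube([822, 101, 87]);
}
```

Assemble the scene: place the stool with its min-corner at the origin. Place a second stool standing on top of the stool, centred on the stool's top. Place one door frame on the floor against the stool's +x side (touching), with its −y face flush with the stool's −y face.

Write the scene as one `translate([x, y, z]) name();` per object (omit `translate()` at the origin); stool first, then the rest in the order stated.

stool();
translate([28, 10, 415]) stool_2();
translate([323, 0, 0]) door_frame();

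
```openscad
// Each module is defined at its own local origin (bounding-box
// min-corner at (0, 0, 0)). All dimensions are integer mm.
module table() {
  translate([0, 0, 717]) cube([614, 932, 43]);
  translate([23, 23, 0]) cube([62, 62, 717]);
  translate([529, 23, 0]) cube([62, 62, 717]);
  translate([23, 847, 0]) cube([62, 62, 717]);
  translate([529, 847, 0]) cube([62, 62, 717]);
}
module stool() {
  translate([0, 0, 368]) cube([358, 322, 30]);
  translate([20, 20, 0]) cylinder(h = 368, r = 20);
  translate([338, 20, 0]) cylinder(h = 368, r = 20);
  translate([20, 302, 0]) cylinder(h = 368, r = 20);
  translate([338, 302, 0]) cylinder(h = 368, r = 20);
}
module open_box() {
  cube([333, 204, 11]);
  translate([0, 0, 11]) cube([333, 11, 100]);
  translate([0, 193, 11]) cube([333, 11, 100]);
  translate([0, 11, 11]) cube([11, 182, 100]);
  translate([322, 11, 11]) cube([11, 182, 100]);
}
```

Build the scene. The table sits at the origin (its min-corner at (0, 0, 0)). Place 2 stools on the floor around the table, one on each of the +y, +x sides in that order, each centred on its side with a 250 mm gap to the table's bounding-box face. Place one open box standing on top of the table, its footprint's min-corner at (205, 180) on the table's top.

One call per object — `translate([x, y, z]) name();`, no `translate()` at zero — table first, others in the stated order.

table();
translate([128, 1182, 0]) stool();
translate([864, 305, 0]) stool();
translate([205, 180, 760]) open_box();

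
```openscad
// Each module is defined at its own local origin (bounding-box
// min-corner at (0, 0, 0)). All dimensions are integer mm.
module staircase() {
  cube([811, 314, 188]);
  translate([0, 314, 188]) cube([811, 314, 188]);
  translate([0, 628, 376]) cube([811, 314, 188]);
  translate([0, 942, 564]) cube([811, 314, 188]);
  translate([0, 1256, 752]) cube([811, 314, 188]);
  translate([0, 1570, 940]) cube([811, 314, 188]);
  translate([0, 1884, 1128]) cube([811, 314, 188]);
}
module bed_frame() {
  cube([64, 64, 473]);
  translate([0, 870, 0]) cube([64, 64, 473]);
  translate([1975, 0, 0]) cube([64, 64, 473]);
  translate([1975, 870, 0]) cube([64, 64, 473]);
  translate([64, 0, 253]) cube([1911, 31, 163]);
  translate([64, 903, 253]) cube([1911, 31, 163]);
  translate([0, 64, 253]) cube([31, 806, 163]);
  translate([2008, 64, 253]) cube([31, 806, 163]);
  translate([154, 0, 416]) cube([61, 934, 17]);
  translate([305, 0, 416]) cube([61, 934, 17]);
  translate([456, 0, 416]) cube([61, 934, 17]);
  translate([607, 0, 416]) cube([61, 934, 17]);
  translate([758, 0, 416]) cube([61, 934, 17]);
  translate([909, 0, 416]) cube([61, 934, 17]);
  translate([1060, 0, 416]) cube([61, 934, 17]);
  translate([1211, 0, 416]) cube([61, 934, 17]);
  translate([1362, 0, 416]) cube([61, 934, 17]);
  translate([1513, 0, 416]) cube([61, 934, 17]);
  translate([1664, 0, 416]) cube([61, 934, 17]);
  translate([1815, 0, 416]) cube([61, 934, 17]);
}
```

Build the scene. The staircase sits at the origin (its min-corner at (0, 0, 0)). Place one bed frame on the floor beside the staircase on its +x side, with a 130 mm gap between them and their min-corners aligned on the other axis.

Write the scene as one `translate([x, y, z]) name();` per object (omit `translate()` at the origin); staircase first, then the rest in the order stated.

staircase();
translate([941, 0, 0]) bed_frame();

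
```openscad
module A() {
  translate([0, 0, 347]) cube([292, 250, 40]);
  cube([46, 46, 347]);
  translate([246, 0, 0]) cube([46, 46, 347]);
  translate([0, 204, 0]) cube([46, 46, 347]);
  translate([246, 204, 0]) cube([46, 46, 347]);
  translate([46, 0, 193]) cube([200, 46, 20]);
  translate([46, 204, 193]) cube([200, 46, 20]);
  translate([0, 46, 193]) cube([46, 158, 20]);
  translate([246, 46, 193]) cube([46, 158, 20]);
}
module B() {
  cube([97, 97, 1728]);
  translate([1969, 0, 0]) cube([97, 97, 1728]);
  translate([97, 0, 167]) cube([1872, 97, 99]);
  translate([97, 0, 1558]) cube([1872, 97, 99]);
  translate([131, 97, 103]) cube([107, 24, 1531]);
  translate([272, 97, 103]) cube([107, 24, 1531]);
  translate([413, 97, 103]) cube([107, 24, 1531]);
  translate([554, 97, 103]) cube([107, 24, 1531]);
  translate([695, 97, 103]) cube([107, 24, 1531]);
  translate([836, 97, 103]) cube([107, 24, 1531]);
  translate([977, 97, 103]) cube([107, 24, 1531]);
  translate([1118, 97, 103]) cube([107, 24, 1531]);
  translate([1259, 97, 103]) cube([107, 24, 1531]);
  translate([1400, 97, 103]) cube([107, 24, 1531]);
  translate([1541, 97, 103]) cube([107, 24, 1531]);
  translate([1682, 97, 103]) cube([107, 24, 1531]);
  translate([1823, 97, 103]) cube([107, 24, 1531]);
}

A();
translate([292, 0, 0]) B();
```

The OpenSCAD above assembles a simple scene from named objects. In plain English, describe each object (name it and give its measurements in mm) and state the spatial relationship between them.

A is a four-legged stool. The seat is a 292×250×40 mm slab whose top surface is at z = 387 mm; four square legs, each 46×46 mm in cross-section, run from the floor (z = 0) to the underside of the seat, each flush with a corner of the seat. Four stretchers, 46 mm wide and 20 mm tall, connect adjacent legs with their undersides at z = 193 mm, each running between the inner faces of the legs it joins and aligned with the legs' outer faces on the other axis.

B is a fence section. Two 97×97 mm posts, 1728 mm tall, stand on the floor with a clear span of 1872 mm between their inner faces. Two horizontal rails of 97×99 mm section span the gap between the posts with their undersides at z = 167 mm and z = 1558 mm, flush with the posts' −y face. 13 pickets, each 107 mm wide, 24 mm thick and 1531 mm tall, are fixed to the +y face of the rails with their bottoms at z = 103 mm, evenly spaced across the span with equal gaps (rounded down to the nearest mm) at the −x end and between each pair — any rounding remainder accumulates at the +x end.

The fence section is against the stool's +x side, with their −y faces flush.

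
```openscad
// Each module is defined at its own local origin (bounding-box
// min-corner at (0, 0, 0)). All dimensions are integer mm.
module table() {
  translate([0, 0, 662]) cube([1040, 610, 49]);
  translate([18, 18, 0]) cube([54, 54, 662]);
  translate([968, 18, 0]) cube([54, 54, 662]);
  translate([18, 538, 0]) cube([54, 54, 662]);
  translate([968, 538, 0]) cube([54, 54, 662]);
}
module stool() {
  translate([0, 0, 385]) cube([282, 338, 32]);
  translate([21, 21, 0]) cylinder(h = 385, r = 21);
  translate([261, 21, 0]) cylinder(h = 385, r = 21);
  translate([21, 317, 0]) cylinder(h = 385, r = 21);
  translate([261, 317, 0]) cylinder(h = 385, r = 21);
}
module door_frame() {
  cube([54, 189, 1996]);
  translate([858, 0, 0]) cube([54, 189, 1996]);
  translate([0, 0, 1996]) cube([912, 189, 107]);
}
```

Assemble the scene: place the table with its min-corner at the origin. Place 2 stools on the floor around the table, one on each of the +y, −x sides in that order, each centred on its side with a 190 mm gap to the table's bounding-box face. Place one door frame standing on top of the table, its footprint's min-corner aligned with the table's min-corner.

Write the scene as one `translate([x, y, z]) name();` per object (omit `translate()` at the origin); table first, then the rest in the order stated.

table();
translate([379, 800, 0]) stool();
translate([-472, 136, 0]) stool();
translate([0, 0, 711]) door_frame();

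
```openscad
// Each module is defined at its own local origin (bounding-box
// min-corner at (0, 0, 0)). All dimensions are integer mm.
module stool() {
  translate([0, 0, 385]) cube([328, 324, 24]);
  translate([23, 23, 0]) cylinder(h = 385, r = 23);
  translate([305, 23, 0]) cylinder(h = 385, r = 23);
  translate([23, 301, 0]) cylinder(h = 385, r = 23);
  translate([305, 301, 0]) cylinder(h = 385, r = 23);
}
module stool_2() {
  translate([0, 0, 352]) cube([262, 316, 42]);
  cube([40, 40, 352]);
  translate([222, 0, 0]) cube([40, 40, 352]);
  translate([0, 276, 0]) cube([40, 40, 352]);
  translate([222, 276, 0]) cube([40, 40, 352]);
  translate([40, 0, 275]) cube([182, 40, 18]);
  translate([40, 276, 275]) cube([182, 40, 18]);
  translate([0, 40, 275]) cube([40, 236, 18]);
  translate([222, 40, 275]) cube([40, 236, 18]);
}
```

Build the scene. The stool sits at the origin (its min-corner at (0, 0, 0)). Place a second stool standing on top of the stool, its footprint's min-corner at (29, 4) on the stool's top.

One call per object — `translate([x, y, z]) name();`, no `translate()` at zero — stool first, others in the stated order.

stool();
translate([29, 4, 409]) stool_2();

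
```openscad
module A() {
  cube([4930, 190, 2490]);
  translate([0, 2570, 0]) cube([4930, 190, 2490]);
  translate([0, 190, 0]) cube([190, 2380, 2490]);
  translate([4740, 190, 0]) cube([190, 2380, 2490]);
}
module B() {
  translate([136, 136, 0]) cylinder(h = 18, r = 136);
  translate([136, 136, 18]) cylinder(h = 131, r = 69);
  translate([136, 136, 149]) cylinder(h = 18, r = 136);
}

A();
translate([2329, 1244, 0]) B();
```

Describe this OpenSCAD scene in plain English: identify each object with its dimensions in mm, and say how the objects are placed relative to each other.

A is the wall frame of a small rectangular building: four walls, each 2490 mm tall and 190 mm thick, enclosing a footprint 4930 mm (x) by 2760 mm (y) outside-to-outside, with no floor or roof. The front and back walls (the −y and +y sides) span the full width; the two side walls fit between them.

B is a spool: two coaxial disc flanges of radius 136 mm and thickness 18 mm, joined by a core cylinder of radius 69 mm and height 131 mm. The lower flange rests on z = 0 and the three cylinders share a vertical axis.

The spool sits inside the house frame, centred.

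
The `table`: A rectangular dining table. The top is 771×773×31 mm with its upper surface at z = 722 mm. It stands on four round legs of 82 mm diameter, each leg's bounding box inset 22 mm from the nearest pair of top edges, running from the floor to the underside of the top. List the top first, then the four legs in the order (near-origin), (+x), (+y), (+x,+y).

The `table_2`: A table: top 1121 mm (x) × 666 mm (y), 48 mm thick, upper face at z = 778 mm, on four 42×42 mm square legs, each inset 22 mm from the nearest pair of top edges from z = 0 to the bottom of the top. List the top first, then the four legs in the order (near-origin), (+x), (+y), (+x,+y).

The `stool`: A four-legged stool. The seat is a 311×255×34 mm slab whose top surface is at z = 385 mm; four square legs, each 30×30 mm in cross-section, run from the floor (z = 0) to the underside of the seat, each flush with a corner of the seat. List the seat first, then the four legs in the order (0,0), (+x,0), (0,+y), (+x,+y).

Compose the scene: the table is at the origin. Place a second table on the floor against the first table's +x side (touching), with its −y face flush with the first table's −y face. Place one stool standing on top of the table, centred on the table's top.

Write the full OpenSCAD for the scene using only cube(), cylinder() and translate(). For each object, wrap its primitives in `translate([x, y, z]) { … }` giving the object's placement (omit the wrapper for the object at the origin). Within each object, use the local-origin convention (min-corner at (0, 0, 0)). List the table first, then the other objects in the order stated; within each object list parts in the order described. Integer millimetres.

translate([0, 0, 691]) cube([771, 773, 31]);
translate([63, 63, 0]) cylinder(h = 691, r = 41);
translate([708, 63, 0]) cylinder(h = 691, r = 41);
translate([63, 710, 0]) cylinder(h = 691, r = 41);
translate([708, 710, 0]) cylinder(h = 691, r = 41);
translate([771, 0, 0]) {
  translate([0, 0, 730]) cube([1121, 666, 48]);
  translate([22, 22, 0]) cube([42, 42, 730]);
  translate([1057, 22, 0]) cube([42, 42, 730]);
  translate([22, 602, 0]) cube([42, 42, 730]);
  translate([1057, 602, 0]) cube([42, 42, 730]);
}
translate([230, 259, 722]) {
  translate([0, 0, 351]) cube([311, 255, 34]);
  cube([30, 30, 351]);
  translate([281, 0, 0]) cube([30, 30, 351]);
  translate([0, 225, 0]) cube([30, 30, 351]);
  translate([281, 225, 0]) cube([30, 30, 351]);
}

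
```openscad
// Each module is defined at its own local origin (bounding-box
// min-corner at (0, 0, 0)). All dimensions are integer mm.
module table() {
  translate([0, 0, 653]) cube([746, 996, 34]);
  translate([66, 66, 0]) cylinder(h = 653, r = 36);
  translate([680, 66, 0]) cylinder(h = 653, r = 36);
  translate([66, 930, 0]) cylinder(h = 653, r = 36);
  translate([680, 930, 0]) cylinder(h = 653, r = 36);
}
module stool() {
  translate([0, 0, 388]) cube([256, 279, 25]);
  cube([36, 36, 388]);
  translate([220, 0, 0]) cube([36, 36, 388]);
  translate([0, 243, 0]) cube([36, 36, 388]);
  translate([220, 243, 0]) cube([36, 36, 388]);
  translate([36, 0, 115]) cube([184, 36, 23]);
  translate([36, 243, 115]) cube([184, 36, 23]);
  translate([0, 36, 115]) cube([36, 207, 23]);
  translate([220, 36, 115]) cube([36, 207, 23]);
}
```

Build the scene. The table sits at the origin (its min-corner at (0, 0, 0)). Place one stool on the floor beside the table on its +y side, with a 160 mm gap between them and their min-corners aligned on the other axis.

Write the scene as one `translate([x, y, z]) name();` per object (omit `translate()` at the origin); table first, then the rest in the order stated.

table();
translate([0, 1156, 0]) stool();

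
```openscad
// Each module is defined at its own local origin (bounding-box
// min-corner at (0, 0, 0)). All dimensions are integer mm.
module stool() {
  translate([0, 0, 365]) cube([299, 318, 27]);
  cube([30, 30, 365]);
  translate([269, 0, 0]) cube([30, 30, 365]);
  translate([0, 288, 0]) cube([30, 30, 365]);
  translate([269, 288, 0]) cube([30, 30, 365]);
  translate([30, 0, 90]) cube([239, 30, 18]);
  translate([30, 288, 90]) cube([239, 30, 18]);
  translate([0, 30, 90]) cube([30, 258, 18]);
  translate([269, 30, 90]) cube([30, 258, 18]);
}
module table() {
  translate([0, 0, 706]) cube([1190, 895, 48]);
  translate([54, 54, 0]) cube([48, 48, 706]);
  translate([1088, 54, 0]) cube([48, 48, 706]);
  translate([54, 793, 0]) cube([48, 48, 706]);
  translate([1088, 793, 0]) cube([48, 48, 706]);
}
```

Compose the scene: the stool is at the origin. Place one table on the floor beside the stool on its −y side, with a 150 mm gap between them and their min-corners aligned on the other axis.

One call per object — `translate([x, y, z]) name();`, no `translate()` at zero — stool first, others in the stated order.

stool();
translate([0, -1045, 0]) table();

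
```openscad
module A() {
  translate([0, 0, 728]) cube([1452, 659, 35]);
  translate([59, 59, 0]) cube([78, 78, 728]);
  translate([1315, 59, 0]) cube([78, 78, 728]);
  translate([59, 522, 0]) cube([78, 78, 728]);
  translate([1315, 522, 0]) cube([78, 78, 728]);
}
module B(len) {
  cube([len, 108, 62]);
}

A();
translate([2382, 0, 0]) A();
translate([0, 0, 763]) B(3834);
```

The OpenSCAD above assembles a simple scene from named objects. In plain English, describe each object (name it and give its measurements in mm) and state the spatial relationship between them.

A is a rectangular dining table. The top is 1452×659×35 mm with its upper surface at z = 763 mm. It stands on four 78×78 mm square legs, each inset 59 mm from the nearest pair of top edges, running from the floor to the underside of the top.

B is a rectangular beam 3834 mm long (x), 108 mm deep (y), 62 mm thick (z).

The beam spans the tops of two tables placed 930 mm apart, resting at z = 763 mm.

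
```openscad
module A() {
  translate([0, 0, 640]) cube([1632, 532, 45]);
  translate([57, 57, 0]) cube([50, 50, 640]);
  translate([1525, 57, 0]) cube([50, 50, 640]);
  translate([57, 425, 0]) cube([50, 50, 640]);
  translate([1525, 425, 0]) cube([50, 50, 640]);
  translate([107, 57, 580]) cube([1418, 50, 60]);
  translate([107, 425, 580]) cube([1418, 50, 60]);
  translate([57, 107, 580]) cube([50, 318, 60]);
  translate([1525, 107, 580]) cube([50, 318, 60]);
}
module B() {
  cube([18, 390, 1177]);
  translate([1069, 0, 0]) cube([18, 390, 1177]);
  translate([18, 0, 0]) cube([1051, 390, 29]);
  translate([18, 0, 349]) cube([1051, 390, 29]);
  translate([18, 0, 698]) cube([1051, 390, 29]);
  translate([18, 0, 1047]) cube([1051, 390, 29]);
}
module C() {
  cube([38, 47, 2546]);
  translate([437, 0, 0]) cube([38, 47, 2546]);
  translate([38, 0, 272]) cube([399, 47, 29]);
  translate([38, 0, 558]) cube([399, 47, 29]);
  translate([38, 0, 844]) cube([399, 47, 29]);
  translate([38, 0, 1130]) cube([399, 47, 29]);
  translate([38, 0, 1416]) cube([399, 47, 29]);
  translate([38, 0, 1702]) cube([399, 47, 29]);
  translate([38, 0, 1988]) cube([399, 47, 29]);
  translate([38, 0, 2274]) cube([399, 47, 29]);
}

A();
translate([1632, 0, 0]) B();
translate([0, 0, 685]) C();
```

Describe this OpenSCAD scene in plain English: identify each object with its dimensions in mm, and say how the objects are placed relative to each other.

A is a table: top 1632 mm (x) × 532 mm (y), 45 mm thick, upper face at z = 685 mm, on four 50×50 mm square legs, each inset 57 mm from the nearest pair of top edges, running from z = 0 to the bottom of the top. Four apron rails, 50 mm thick and 60 mm tall, run between adjacent legs with their top edges flush with the underside of the top and their outer faces flush with the legs' outer faces.

B is a bookshelf 1087 mm wide overall, 390 mm deep and 1177 mm tall. The two sides are 18 mm thick vertical panels. 4 horizontal shelves of 29 mm thickness span between the inner faces of the sides; the lowest shelf sits on the floor and shelves are stacked with a clear vertical gap of 320 mm between each pair.

C is a straight ladder. Two 38×47 mm vertical rails, 2546 mm tall, stand 475 mm apart (outside-to-outside) with their front faces coplanar on the −y side. 8 rungs, each 47 mm deep and 29 mm tall, span between the inner faces of the rails, front faces flush with the rails. The lowest rung's underside is at z = 272 mm and rungs are spaced 286 mm apart (underside to underside).

The bookshelf is against the table's +x side, with their −y faces flush. The ladder is on top of the table.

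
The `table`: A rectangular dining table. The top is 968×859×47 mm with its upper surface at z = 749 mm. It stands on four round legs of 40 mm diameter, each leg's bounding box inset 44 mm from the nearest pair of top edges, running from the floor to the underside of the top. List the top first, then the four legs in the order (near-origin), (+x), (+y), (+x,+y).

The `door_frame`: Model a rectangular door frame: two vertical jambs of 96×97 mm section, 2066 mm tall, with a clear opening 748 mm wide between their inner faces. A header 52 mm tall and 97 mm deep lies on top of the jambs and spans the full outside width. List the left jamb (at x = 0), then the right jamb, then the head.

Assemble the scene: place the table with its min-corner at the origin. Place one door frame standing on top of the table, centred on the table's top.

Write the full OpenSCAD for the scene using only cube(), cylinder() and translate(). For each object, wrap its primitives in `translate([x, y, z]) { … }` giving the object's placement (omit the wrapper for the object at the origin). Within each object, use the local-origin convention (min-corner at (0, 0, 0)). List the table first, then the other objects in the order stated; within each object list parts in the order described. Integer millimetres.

translate([0, 0, 702]) cube([968, 859, 47]);
translate([64, 64, 0]) cylinder(h = 702, r = 20);
translate([904, 64, 0]) cylinder(h = 702, r = 20);
translate([64, 795, 0]) cylinder(h = 702, r = 20);
translate([904, 795, 0]) cylinder(h = 702, r = 20);
translate([14, 381, 749]) {
  cube([96, 97, 2066]);
  translate([844, 0, 0]) cube([96, 97, 2066]);
  translate([0, 0, 2066]) cube([940, 97, 52]);
}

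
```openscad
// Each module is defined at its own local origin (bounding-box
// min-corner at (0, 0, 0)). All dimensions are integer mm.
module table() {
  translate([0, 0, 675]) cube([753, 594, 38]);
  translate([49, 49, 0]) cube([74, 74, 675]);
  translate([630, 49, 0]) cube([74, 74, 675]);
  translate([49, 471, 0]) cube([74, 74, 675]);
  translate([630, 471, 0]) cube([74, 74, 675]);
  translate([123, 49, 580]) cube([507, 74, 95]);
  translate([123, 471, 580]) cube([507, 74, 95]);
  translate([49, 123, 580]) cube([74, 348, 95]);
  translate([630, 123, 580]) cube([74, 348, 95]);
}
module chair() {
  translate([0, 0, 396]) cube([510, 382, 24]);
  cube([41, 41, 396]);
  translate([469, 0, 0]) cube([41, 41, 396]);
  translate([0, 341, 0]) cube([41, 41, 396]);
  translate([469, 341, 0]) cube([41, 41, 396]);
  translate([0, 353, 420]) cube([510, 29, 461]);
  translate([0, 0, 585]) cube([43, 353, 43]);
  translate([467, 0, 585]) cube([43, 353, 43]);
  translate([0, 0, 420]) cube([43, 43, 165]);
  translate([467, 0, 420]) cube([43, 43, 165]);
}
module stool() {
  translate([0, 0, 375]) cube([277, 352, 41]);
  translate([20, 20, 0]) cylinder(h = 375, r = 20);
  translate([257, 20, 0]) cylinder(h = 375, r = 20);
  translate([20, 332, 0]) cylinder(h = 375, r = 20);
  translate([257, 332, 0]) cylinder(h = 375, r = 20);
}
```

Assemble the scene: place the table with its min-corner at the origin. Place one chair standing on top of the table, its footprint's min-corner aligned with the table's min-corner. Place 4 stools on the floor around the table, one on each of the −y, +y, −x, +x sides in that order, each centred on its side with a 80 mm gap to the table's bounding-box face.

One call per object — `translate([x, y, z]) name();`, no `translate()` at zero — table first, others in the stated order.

table();
translate([0, 0, 713]) chair();
translate([238, -432, 0]) stool();
translate([238, 674, 0]) stool();
translate([-357, 121, 0]) stool();
translate([833, 121, 0]) stool();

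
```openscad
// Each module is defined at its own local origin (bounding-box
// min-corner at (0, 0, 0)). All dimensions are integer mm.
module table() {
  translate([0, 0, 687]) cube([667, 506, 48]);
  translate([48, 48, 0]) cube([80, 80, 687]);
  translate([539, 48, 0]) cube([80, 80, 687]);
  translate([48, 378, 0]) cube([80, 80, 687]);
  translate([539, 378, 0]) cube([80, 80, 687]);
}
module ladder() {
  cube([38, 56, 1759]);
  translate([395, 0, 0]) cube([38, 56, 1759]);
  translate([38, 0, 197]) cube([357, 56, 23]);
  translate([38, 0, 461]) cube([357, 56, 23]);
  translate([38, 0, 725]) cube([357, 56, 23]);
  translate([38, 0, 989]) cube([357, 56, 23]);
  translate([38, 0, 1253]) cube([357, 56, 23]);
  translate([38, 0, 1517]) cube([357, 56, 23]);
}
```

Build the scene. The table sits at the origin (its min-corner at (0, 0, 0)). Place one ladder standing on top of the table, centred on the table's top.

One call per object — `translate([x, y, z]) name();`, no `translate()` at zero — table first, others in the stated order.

table();
translate([117, 225, 735]) ladder();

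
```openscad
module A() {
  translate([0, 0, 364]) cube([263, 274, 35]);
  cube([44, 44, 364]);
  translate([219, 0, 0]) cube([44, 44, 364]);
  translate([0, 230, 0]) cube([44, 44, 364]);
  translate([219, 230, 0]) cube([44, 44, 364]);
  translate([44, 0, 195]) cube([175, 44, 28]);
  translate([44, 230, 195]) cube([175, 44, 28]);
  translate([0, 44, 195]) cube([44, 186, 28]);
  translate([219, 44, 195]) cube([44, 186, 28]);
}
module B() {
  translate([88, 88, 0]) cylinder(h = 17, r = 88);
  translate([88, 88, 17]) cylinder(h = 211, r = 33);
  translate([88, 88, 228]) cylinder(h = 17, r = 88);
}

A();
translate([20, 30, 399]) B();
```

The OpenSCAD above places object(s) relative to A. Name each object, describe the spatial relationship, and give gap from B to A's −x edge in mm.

The spool's min-x is at 20; the stool's min-x is 0; gap = 20 mm.

A is a stool. B is a spool. The spool is on top of the stool. The gap from the spool to the stool's −x edge is 20 mm.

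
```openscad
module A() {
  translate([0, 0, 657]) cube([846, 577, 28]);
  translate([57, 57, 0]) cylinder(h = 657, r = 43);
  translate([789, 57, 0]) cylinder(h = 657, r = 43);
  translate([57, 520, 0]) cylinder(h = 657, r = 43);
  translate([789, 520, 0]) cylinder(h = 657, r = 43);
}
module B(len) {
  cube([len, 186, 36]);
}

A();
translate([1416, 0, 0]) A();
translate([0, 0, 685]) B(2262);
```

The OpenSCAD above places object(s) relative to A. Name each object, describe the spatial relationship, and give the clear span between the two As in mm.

A is a table. B is a beam. A beam spans the tops of two tables. The clear span between the two tables is 570 mm.

Second table starts at x = 1416; first ends at x = 846; clear span = 1416 − 846 = 570 mm.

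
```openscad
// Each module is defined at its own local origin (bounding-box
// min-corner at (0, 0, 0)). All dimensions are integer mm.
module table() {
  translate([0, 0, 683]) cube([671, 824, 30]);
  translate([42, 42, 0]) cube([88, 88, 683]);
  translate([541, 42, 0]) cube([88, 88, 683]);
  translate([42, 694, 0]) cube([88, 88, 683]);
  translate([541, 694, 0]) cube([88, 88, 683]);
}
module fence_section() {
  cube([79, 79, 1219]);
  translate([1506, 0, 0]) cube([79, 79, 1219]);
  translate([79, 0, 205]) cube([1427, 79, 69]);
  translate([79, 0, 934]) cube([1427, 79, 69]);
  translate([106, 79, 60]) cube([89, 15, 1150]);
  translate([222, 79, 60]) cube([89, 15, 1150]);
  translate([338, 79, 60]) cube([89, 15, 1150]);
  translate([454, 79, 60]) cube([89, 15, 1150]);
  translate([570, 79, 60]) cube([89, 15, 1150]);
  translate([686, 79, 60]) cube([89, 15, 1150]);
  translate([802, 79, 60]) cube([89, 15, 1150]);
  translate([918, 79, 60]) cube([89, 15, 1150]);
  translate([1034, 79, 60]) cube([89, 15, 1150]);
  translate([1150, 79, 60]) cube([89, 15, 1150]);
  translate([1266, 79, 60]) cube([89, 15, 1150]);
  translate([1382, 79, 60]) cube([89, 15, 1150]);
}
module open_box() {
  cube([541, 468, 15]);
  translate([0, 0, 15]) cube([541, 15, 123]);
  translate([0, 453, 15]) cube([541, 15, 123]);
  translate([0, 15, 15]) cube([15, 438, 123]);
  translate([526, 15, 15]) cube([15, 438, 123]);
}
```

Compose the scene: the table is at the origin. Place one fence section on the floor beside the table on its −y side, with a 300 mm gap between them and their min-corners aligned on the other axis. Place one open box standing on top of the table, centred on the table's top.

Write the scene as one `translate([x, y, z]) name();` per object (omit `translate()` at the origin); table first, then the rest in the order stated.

table();
translate([0, -394, 0]) fence_section();
translate([65, 178, 713]) open_box();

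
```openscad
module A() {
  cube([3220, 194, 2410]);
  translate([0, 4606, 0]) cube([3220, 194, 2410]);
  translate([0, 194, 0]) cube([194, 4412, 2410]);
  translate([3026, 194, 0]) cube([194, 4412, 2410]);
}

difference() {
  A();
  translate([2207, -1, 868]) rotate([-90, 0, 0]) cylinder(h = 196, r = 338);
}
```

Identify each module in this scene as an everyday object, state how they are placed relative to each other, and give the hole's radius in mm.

The subtracted cylinder has r = 338 mm.

A is a house frame. The house frame has a circular hole through its front wall. The hole's radius is 338 mm.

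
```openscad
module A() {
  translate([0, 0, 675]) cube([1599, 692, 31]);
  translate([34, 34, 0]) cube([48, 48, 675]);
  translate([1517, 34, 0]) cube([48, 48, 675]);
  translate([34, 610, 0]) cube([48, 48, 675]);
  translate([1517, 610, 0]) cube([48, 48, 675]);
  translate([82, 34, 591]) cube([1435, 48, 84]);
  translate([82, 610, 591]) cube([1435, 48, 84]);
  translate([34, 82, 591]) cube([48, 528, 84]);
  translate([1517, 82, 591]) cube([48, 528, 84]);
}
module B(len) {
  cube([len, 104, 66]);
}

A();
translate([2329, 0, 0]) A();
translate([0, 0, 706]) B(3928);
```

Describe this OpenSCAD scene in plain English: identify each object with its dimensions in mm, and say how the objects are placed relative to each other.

A is a table with a 1599×692 mm rectangular top, 31 mm thick, top surface at z = 706 mm, supported by four 48×48 mm square legs, each inset 34 mm from the nearest pair of top edges, running from the floor. Four apron rails, 48 mm thick and 84 mm tall, run between adjacent legs with their top edges flush with the underside of the top and their outer faces flush with the legs' outer faces.

B is a rectangular beam 3928 mm long (x), 104 mm deep (y), 66 mm thick (z).

The beam spans the tops of two tables placed 730 mm apart, resting at z = 706 mm.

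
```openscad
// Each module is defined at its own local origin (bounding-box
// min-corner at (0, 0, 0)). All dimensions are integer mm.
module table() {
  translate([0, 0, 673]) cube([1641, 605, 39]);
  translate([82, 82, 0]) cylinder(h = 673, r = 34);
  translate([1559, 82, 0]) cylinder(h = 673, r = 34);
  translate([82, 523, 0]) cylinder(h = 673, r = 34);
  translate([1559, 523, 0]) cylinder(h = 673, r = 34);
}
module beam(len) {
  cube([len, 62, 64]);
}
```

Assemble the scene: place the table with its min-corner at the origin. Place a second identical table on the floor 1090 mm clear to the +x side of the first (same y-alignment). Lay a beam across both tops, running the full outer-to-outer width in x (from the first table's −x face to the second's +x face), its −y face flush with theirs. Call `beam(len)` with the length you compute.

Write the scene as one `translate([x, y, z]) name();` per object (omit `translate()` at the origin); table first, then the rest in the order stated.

table();
translate([2731, 0, 0]) table();
translate([0, 0, 712]) beam(4372);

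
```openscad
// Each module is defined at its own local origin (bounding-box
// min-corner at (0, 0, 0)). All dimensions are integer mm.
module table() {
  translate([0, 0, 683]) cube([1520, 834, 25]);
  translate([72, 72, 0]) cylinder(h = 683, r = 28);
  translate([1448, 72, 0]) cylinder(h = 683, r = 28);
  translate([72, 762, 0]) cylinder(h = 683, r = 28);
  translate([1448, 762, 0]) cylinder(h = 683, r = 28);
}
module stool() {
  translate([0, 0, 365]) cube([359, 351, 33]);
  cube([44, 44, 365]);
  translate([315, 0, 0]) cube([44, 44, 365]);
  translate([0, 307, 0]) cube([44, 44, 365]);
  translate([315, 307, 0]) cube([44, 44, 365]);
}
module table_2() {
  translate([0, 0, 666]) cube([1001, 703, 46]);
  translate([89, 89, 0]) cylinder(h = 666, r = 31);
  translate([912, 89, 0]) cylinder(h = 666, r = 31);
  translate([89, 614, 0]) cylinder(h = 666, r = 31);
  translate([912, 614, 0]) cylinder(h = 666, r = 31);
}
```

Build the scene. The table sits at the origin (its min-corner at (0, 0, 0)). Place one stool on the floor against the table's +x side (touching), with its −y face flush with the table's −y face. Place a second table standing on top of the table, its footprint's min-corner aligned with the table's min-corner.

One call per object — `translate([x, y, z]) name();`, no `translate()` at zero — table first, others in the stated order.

table();
translate([1520, 0, 0]) stool();
translate([0, 0, 708]) table_2();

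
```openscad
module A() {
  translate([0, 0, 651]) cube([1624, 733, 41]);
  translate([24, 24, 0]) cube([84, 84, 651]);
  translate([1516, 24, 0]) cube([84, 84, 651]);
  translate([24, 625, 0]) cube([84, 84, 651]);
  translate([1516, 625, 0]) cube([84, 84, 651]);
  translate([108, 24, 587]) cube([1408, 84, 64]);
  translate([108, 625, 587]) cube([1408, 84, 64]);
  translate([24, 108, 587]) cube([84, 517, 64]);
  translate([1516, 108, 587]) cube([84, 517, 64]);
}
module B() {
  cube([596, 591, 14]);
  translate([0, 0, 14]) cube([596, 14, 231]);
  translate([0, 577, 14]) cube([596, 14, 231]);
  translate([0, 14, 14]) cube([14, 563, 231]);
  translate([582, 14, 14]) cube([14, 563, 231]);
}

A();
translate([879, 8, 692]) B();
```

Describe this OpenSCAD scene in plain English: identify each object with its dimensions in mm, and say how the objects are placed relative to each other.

A is a table with a 1624×733 mm rectangular top, 41 mm thick, top surface at z = 692 mm, supported by four 84×84 mm square legs, each inset 24 mm from the nearest pair of top edges, running from the floor. Four apron rails, 84 mm thick and 64 mm tall, run between adjacent legs with their top edges flush with the underside of the top and their outer faces flush with the legs' outer faces.

B is an open storage box with external size 596×591×245 mm and wall thickness 14 mm (the base is also 14 mm thick). The base covers the whole footprint; the four walls stand on the base, with the y-facing walls full-width and the x-facing walls fitting between their inner faces.

The open box is on top of the table.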